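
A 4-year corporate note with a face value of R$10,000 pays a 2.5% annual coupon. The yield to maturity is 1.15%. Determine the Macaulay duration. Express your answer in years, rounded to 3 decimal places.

3.860 years

Periodic yield y = 0.0115. Discount each cash flow and weight by its year:
  t   CF        PV=CF/(1+0.0115)^t    t·PV
  1       250.00       247.1577       247.1577
  2       250.00       244.3477       488.6954
  3       250.00       241.5696       724.7089
  4    10,250.00     9,791.7500    39,167.0000
  Σ                 10,524.8250    40,627.5620
Price P = Σ PV = 10,524.8250.
Macaulay duration = Σ(t·PV) / P = 40,627.5620 / 10,524.8250 = 3.86017 years.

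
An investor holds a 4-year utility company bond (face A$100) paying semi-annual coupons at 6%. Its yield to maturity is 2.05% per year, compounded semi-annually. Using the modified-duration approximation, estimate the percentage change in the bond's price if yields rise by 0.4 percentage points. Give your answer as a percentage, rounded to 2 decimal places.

Periodic yield y = 0.01025. Modified duration first:
  t   CF        PV=CF/(1+0.01025)^t    t·PV
  1         3.00         2.9696         2.9696
  2         3.00         2.9394         5.8789
  3         3.00         2.9096         8.7288
  4         3.00         2.8801        11.5204
  5         3.00         2.8509        14.2543
  6         3.00         2.8219        16.9317
  7         3.00         2.7933        19.5532
  8       103.00        94.9306       759.4450
  Σ                    115.0954       839.2818
P = 115.0954; D_Mac = 7.29205 half-year periods = 3.64603 yrs; D_mod = 3.64603/(1+0.01025) = 3.60903 yrs.
ΔP/P ≈ -D_mod · Δy = -3.60903 × (+0.004) = -0.014436 = -1.4436%.

-1.44%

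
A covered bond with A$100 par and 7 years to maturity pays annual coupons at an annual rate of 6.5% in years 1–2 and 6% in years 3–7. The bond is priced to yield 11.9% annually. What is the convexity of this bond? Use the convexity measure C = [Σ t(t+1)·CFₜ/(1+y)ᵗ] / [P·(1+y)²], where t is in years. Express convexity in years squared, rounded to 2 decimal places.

With y = 0.119:
  t   CF        PV=CF/(1+0.119)^t    t·PV        t(t+1)·PV
  1         6.50         5.8088         5.8088          11.6175
  2         6.50         5.1910        10.3821          31.1462
  3         6.00         4.2821        12.8464          51.3857
  4         6.00         3.8268        15.3070          76.5351
  5         6.00         3.4198        17.0990         102.5940
  6         6.00         3.0561        18.3367         128.3571
  7       106.00        48.2498       337.7484       2,701.9872
  Σ                     73.8344       417.5284       3,103.6229
P = 73.8344.
Convexity = Σ t(t+1)·PV / [P·(1+y)²] = 3,103.6229 / (73.8344 × 1.252161) = 33.56991.

33.57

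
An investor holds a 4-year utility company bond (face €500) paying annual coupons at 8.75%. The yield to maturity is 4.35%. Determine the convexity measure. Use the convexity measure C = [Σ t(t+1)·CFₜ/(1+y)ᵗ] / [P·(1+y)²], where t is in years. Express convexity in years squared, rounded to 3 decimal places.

15.790

With y = 0.0435:
  t   CF        PV=CF/(1+0.0435)^t    t·PV        t(t+1)·PV
  1        43.75        41.9262        41.9262          83.8524
  2        43.75        40.1784        80.3569         241.0707
  3        43.75        38.5035       115.5106         462.0425
  4       543.75       458.5951     1,834.3806       9,171.9030
  Σ                    579.2033     2,072.1743       9,958.8686
P = 579.2033.
Convexity = Σ t(t+1)·PV / [P·(1+y)²] = 9,958.8686 / (579.2033 × 1.088892) = 15.79043.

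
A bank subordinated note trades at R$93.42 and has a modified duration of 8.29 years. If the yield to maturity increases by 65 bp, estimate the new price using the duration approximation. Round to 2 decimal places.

Duration approximation: ΔP/P ≈ -D_mod · Δy = -8.29 × (+0.0065) = -0.053885.
New price ≈ 93.42 × (1 - 0.053885) = 88.3860633.

R$88.39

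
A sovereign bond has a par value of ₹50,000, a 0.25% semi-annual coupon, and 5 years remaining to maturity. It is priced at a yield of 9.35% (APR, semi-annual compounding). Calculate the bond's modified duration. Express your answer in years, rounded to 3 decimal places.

Periodic yield y = 0.04675. First find Macaulay duration:
  t   CF        PV=CF/(1+0.04675)^t    t·PV
  1        62.50        59.7086        59.7086
  2        62.50        57.0419       114.0838
  3        62.50        54.4943       163.4829
  4        62.50        52.0605       208.2419
  5        62.50        49.7353       248.6767
  6        62.50        47.5141       285.0844
  7        62.50        45.3920       317.7439
  8        62.50        43.3647       346.9175
  9        62.50        41.4279       372.8514
  10   50,062.50    31,701.7209   317,017.2087
  Σ                 32,152.4602   319,134.0000
P = 32,152.4602; Macaulay duration = 319,134.0000 / 32,152.4602 = 9.92565 half-year periods = 4.96282 years.
Modified duration = D_Mac / (1 + y) = 4.96282 / 1.04675 = 4.74117 years.

4.741 years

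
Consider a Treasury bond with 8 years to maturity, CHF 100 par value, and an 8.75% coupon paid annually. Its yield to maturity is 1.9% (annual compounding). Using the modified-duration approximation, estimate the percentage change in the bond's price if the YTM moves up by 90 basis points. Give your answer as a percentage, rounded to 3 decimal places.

-5.705%

Periodic yield y = 0.019. Modified duration first:
  t   CF        PV=CF/(1+0.019)^t    t·PV
  1         8.75         8.5868         8.5868
  2         8.75         8.4267        16.8535
  3         8.75         8.2696        24.8089
  4         8.75         8.1154        32.4617
  5         8.75         7.9641        39.8205
  6         8.75         7.8156        46.8937
  7         8.75         7.6699        53.6892
  8       108.75        93.5483       748.3862
  Σ                    150.3965       971.5005
P = 150.3965; D_Mac = 6.45959 yrs; D_mod = 6.45959/(1+0.019) = 6.33915 yrs.
ΔP/P ≈ -D_mod · Δy = -6.33915 × (+0.009) = -0.057052 = -5.7052%.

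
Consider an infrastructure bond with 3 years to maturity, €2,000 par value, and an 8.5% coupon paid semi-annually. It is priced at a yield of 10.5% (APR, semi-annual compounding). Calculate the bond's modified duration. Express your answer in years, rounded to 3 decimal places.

2.567 years

Periodic yield y = 0.0525. First find Macaulay duration:
  t   CF        PV=CF/(1+0.0525)^t    t·PV
  1        85.00        80.7601        80.7601
  2        85.00        76.7317       153.4634
  3        85.00        72.9042       218.7126
  4        85.00        69.2677       277.0706
  5        85.00        65.8125       329.0625
  6     2,085.00     1,533.8166     9,202.8996
  Σ                  1,899.2927    10,261.9688
P = 1,899.2927; Macaulay duration = 10,261.9688 / 1,899.2927 = 5.40305 half-year periods = 2.70152 years.
Modified duration = D_Mac / (1 + y) = 2.70152 / 1.0525 = 2.56677 years.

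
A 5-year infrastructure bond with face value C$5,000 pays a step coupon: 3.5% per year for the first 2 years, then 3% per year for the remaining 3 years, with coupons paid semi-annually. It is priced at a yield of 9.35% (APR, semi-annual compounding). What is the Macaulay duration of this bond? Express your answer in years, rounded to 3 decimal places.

4.578 years

Periodic yield y = 0.04675. Discount each cash flow and weight by its period:
  t   CF        PV=CF/(1+0.04675)^t    t·PV
  1        87.50        83.5921        83.5921
  2        87.50        79.8587       159.7174
  3        87.50        76.2920       228.8761
  4        87.50        72.8847       291.5387
  5        75.00        59.6824       298.4121
  6        75.00        57.0169       342.1013
  7        75.00        54.4704       381.2927
  8        75.00        52.0376       416.3010
  9        75.00        49.7135       447.4217
  10    5,075.00     3,213.7075    32,137.0753
  Σ                  3,799.2558    34,786.3283
Price P = Σ PV = 3,799.2558.
Macaulay duration = Σ(t·PV) / P = 34,786.3283 / 3,799.2558 = 9.15609 half-year periods.
In years: 9.15609 / 2 = 4.57805 years.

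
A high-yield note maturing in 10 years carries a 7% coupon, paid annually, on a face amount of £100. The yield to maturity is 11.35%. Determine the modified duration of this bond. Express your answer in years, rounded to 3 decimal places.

Periodic yield y = 0.1135. First find Macaulay duration:
  t   CF        PV=CF/(1+0.1135)^t    t·PV
  1         7.00         6.2865         6.2865
  2         7.00         5.6457        11.2914
  3         7.00         5.0702        15.2107
  4         7.00         4.5534        18.2137
  5         7.00         4.0893        20.4464
  6         7.00         3.6725        22.0347
  7         7.00         3.2981        23.0868
  8         7.00         2.9619        23.6955
  9         7.00         2.6600        23.9402
  10      107.00        36.5159       365.1586
  Σ                     74.7535       529.3646
P = 74.7535; Macaulay duration = 529.3646 / 74.7535 = 7.08147 years.
Modified duration = D_Mac / (1 + y) = 7.08147 / 1.1135 = 6.35965 years.

6.360 years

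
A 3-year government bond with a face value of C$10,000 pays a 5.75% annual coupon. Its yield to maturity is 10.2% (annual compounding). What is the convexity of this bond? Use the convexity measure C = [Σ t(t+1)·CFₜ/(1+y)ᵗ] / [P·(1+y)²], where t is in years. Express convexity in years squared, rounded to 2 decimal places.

9.14

With y = 0.102:
  t   CF        PV=CF/(1+0.102)^t    t·PV        t(t+1)·PV
  1       575.00       521.7786       521.7786       1,043.5572
  2       575.00       473.4833       946.9666       2,840.8997
  3    10,575.00     7,901.9739    23,705.9218      94,823.6872
  Σ                  8,897.2358    25,174.6670      98,708.1441
P = 8,897.2358.
Convexity = Σ t(t+1)·PV / [P·(1+y)²] = 98,708.1441 / (8,897.2358 × 1.214404) = 9.13555.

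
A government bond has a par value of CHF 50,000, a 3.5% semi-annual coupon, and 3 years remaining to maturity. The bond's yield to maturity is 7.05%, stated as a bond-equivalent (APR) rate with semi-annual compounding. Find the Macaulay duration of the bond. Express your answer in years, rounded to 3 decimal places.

Periodic yield y = 0.03525. Discount each cash flow and weight by its period:
  t   CF        PV=CF/(1+0.03525)^t    t·PV
  1       875.00       845.2065       845.2065
  2       875.00       816.4274     1,632.8548
  3       875.00       788.6283     2,365.8848
  4       875.00       761.7757     3,047.1027
  5       875.00       735.8374     3,679.1870
  6    50,875.00    41,326.9150   247,961.4901
  Σ                 45,274.7902   259,531.7258
Price P = Σ PV = 45,274.7902.
Macaulay duration = Σ(t·PV) / P = 259,531.7258 / 45,274.7902 = 5.73237 half-year periods.
In years: 5.73237 / 2 = 2.86618 years.

2.866 years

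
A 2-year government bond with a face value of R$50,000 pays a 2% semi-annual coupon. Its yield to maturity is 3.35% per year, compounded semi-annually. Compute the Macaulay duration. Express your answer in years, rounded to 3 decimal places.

Periodic yield y = 0.01675. Discount each cash flow and weight by its period:
  t   CF        PV=CF/(1+0.01675)^t    t·PV
  1       500.00       491.7630       491.7630
  2       500.00       483.6616       967.3233
  3       500.00       475.6938     1,427.0813
  4    50,500.00    47,253.5731   189,014.2926
  Σ                 48,704.6915   191,900.4601
Price P = Σ PV = 48,704.6915.
Macaulay duration = Σ(t·PV) / P = 191,900.4601 / 48,704.6915 = 3.94008 half-year periods.
In years: 3.94008 / 2 = 1.97004 years.

1.970 years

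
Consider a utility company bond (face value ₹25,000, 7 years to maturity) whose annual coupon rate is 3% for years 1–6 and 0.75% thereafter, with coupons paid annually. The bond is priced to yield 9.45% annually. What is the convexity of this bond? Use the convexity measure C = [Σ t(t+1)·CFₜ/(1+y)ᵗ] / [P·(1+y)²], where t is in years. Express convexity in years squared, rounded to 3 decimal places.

40.211

With y = 0.0945:
  t   CF        PV=CF/(1+0.0945)^t    t·PV        t(t+1)·PV
  1       750.00       685.2444       685.2444       1,370.4888
  2       750.00       626.0799     1,252.1597       3,756.4791
  3       750.00       572.0236     1,716.0709       6,864.2835
  4       750.00       522.6347     2,090.5386      10,452.6930
  5       750.00       477.5100     2,387.5498      14,325.2988
  6       750.00       436.2814     2,617.6882      18,323.8175
  7    25,187.50    13,386.7361    93,707.1527     749,657.2219
  Σ                 16,706.5100   104,456.4043     804,750.2826
P = 16,706.5100.
Convexity = Σ t(t+1)·PV / [P·(1+y)²] = 804,750.2826 / (16,706.5100 × 1.197930) = 40.21091.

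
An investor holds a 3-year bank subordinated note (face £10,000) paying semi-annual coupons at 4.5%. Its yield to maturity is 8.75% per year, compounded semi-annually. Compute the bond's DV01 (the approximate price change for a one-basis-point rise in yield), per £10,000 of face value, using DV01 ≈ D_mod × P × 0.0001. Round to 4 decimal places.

Periodic yield y = 0.04375.
  t   CF        PV=CF/(1+0.04375)^t    t·PV
  1       225.00       215.5689       215.5689
  2       225.00       206.5330       413.0661
  3       225.00       197.8760       593.6279
  4       225.00       189.5818       758.3271
  5       225.00       181.6352       908.1761
  6    10,225.00     7,908.3228    47,449.9366
  Σ                  8,899.5176    50,338.7026
P = 8,899.5176; D_Mac = 5.65634 half-year periods = 2.82817 yrs; D_mod = 2.70962 yrs.
DV01 ≈ 2.70962 × 8,899.5176 × 0.0001 = 2.411435.

£2.4114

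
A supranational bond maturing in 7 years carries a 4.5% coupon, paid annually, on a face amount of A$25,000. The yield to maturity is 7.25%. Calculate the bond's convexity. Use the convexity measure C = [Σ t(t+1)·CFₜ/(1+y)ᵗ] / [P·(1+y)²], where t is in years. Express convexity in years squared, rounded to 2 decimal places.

40.24

With y = 0.0725:
  t   CF        PV=CF/(1+0.0725)^t    t·PV        t(t+1)·PV
  1     1,125.00     1,048.9510     1,048.9510       2,097.9021
  2     1,125.00       978.0429     1,956.0859       5,868.2576
  3     1,125.00       911.9281     2,735.7844      10,943.1377
  4     1,125.00       850.2827     3,401.1306      17,005.6531
  5     1,125.00       792.8043     3,964.0217      23,784.1302
  6     1,125.00       739.2115     4,435.2690      31,046.8832
  7    26,125.00    16,005.7192   112,040.0343     896,320.2745
  Σ                 21,326.9398   129,581.2770     987,066.2383
P = 21,326.9398.
Convexity = Σ t(t+1)·PV / [P·(1+y)²] = 987,066.2383 / (21,326.9398 × 1.150256) = 40.23677.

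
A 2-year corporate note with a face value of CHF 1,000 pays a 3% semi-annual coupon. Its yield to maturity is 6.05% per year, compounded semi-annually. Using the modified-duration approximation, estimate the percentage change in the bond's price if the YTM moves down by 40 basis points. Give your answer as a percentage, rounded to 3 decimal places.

Periodic yield y = 0.03025. Modified duration first:
  t   CF        PV=CF/(1+0.03025)^t    t·PV
  1        15.00        14.5596        14.5596
  2        15.00        14.1321        28.2642
  3        15.00        13.7171        41.1514
  4     1,015.00       900.9393     3,603.7573
  Σ                    943.3481     3,687.7325
P = 943.3481; D_Mac = 3.90920 half-year periods = 1.95460 yrs; D_mod = 1.95460/(1+0.03025) = 1.89721 yrs.
ΔP/P ≈ -D_mod · Δy = -1.89721 × (-0.004) = +0.007589 = +0.7589%.

+0.759%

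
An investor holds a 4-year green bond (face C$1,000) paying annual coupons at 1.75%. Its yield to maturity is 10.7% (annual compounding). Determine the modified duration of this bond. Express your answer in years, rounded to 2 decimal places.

Periodic yield y = 0.107. First find Macaulay duration:
  t   CF        PV=CF/(1+0.107)^t    t·PV
  1        17.50        15.8085        15.8085
  2        17.50        14.2805        28.5610
  3        17.50        12.9002        38.7005
  4     1,017.50       677.5540     2,710.2161
  Σ                    720.5432     2,793.2861
P = 720.5432; Macaulay duration = 2,793.2861 / 720.5432 = 3.87664 years.
Modified duration = D_Mac / (1 + y) = 3.87664 / 1.107 = 3.50193 years.

3.50 years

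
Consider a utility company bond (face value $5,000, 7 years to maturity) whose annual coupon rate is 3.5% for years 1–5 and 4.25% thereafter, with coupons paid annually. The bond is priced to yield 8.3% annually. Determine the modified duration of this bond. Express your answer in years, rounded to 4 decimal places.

5.7325 years

Periodic yield y = 0.083. First find Macaulay duration:
  t   CF        PV=CF/(1+0.083)^t    t·PV
  1       175.00       161.5882       161.5882
  2       175.00       149.2042       298.4085
  3       175.00       137.7694       413.3081
  4       175.00       127.2109       508.8435
  5       175.00       117.4616       587.3078
  6       212.50       131.7007       790.2044
  7     5,212.50     2,982.9562    20,880.6932
  Σ                  3,807.8911    23,640.3536
P = 3,807.8911; Macaulay duration = 23,640.3536 / 3,807.8911 = 6.20825 years.
Modified duration = D_Mac / (1 + y) = 6.20825 / 1.083 = 5.73246 years.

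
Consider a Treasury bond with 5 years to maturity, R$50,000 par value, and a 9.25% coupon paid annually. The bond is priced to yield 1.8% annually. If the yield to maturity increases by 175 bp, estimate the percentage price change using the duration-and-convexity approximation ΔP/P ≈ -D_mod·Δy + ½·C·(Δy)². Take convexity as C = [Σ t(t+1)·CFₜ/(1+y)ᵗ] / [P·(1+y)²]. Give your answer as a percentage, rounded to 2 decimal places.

With y = 0.018:
  t   CF        PV=CF/(1+0.018)^t    t·PV        t(t+1)·PV
  1     4,625.00     4,543.2220     4,543.2220       9,086.4440
  2     4,625.00     4,462.8900     8,925.7800      26,777.3399
  3     4,625.00     4,383.9784    13,151.9351      52,607.7405
  4     4,625.00     4,306.4621    17,225.8482      86,129.2411
  5    54,625.00    49,963.4662   249,817.3311   1,498,903.9866
  Σ                 67,660.0186   293,664.1164   1,673,504.7522
P = 67,660.0186; D_Mac = 4.34029 yrs; D_mod = 4.26355 yrs; C = 23.86708.
Duration effect: -4.26355 × (+0.0175) = -0.074612
Convexity effect: 0.5 × 23.86708 × (0.0175)² = +0.0036546
ΔP/P ≈ -0.074612 + 0.0036546 = -0.070957 = -7.0957%.

-7.10%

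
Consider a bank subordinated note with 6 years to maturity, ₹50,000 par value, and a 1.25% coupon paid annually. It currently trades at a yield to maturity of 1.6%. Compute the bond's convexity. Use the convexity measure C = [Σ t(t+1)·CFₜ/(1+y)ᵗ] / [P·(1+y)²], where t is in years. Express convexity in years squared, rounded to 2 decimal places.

39.02

With y = 0.016:
  t   CF        PV=CF/(1+0.016)^t    t·PV        t(t+1)·PV
  1       625.00       615.1575       615.1575       1,230.3150
  2       625.00       605.4700     1,210.9399       3,632.8198
  3       625.00       595.9350     1,787.8050       7,151.2200
  4       625.00       586.5502     2,346.2008      11,731.0040
  5       625.00       577.3132     2,886.5659      17,319.3956
  6    50,625.00    46,025.9529   276,155.7173   1,933,090.0211
  Σ                 49,006.3787   285,002.3864   1,974,154.7754
P = 49,006.3787.
Convexity = Σ t(t+1)·PV / [P·(1+y)²] = 1,974,154.7754 / (49,006.3787 × 1.032256) = 39.02484.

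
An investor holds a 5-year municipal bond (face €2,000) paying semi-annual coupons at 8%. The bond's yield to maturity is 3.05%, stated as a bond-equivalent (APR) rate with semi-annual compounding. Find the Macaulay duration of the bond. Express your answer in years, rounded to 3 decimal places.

Periodic yield y = 0.01525. Discount each cash flow and weight by its period:
  t   CF        PV=CF/(1+0.01525)^t    t·PV
  1        80.00        78.7983        78.7983
  2        80.00        77.6147       155.2294
  3        80.00        76.4489       229.3466
  4        80.00        75.3005       301.2021
  5        80.00        74.1694       370.8472
  6        80.00        73.0553       438.3321
  7        80.00        71.9580       503.7059
  8        80.00        70.8771       567.0169
  9        80.00        69.8125       628.3122
  10    2,080.00     1,787.8594    17,878.5936
  Σ                  2,455.8941    21,151.3843
Price P = Σ PV = 2,455.8941.
Macaulay duration = Σ(t·PV) / P = 21,151.3843 / 2,455.8941 = 8.61250 half-year periods.
In years: 8.61250 / 2 = 4.30625 years.

4.306 years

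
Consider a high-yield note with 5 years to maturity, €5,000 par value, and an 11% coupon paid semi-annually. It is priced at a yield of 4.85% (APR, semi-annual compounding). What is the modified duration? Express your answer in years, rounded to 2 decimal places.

4.01 years

Periodic yield y = 0.02425. First find Macaulay duration:
  t   CF        PV=CF/(1+0.02425)^t    t·PV
  1       275.00       268.4891       268.4891
  2       275.00       262.1324       524.2649
  3       275.00       255.9262       767.7786
  4       275.00       249.8669       999.4678
  5       275.00       243.9511     1,219.7556
  6       275.00       238.1754     1,429.0523
  7       275.00       232.5364     1,627.7546
  8       275.00       227.0309     1,816.2470
  9       275.00       221.6557     1,994.9015
  10    5,275.00     4,151.0956    41,510.9562
  Σ                  6,350.8598    52,158.6675
P = 6,350.8598; Macaulay duration = 52,158.6675 / 6,350.8598 = 8.21285 half-year periods = 4.10643 years.
Modified duration = D_Mac / (1 + y) = 4.10643 / 1.02425 = 4.00920 years.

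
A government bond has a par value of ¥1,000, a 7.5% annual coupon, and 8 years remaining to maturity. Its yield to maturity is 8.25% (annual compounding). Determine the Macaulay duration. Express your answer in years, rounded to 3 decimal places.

Periodic yield y = 0.0825. Discount each cash flow and weight by its year:
  t   CF        PV=CF/(1+0.0825)^t    t·PV
  1        75.00        69.2841        69.2841
  2        75.00        64.0038       128.0075
  3        75.00        59.1259       177.3776
  4        75.00        54.6197       218.4790
  5        75.00        50.4570       252.2852
  6        75.00        46.6116       279.6695
  7        75.00        43.0592       301.4144
  8     1,075.00       570.1449     4,561.1590
  Σ                    957.3061     5,987.6762
Price P = Σ PV = 957.3061.
Macaulay duration = Σ(t·PV) / P = 5,987.6762 / 957.3061 = 6.25471 years.

6.255 years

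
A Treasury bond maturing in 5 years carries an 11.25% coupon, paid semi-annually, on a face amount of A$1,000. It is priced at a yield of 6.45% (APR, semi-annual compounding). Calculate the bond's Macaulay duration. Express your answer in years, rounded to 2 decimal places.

Periodic yield y = 0.03225. Discount each cash flow and weight by its period:
  t   CF        PV=CF/(1+0.03225)^t    t·PV
  1        56.25        54.4926        54.4926
  2        56.25        52.7901       105.5803
  3        56.25        51.1408       153.4225
  4        56.25        49.5431       198.1723
  5        56.25        47.9952       239.9761
  6        56.25        46.4957       278.9744
  7        56.25        45.0431       315.3017
  8        56.25        43.6358       349.0868
  9        56.25        42.2726       380.4530
  10    1,056.25       768.9849     7,689.8489
  Σ                  1,202.3940     9,765.3087
Price P = Σ PV = 1,202.3940.
Macaulay duration = Σ(t·PV) / P = 9,765.3087 / 1,202.3940 = 8.12155 half-year periods.
In years: 8.12155 / 2 = 4.06078 years.

4.06 years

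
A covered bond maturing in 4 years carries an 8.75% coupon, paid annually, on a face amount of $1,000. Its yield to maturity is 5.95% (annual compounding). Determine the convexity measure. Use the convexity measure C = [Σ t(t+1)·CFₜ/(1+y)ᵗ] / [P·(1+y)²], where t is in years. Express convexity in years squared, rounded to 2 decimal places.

15.25

With y = 0.0595:
  t   CF        PV=CF/(1+0.0595)^t    t·PV        t(t+1)·PV
  1        87.50        82.5861        82.5861         165.1723
  2        87.50        77.9482       155.8964         467.6892
  3        87.50        73.5707       220.7122         882.8490
  4     1,087.50       863.0291     3,452.1163      17,260.5813
  Σ                  1,097.1341     3,911.3110      18,776.2917
P = 1,097.1341.
Convexity = Σ t(t+1)·PV / [P·(1+y)²] = 18,776.2917 / (1,097.1341 × 1.122540) = 15.24573.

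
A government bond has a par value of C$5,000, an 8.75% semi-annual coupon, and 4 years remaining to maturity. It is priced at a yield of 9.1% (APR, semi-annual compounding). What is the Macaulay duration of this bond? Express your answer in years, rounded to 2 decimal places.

3.46 years

Periodic yield y = 0.0455. Discount each cash flow and weight by its period:
  t   CF        PV=CF/(1+0.0455)^t    t·PV
  1       218.75       209.2300       209.2300
  2       218.75       200.1244       400.2487
  3       218.75       191.4150       574.2450
  4       218.75       183.0846       732.3386
  5       218.75       175.1168       875.5841
  6       218.75       167.4958     1,004.9746
  7       218.75       160.2064     1,121.4446
  8     5,218.75     3,655.7307    29,245.8456
  Σ                  4,942.4037    34,163.9113
Price P = Σ PV = 4,942.4037.
Macaulay duration = Σ(t·PV) / P = 34,163.9113 / 4,942.4037 = 6.91241 half-year periods.
In years: 6.91241 / 2 = 3.45620 years.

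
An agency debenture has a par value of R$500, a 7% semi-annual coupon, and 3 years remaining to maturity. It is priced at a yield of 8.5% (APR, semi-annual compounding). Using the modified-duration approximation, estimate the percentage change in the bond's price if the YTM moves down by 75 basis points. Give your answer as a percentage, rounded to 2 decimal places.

Periodic yield y = 0.0425. Modified duration first:
  t   CF        PV=CF/(1+0.0425)^t    t·PV
  1        17.50        16.7866        16.7866
  2        17.50        16.1022        32.2045
  3        17.50        15.4458        46.3373
  4        17.50        14.8161        59.2644
  5        17.50        14.2121        71.0604
  6       517.50       403.1382     2,418.8293
  Σ                    480.5010     2,644.4825
P = 480.5010; D_Mac = 5.50359 half-year periods = 2.75180 yrs; D_mod = 2.75180/(1+0.0425) = 2.63961 yrs.
ΔP/P ≈ -D_mod · Δy = -2.63961 × (-0.0075) = +0.019797 = +1.9797%.

+1.98%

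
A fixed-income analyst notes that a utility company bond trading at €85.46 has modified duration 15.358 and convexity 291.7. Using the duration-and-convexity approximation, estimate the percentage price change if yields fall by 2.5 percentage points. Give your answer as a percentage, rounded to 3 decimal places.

+47.511%

Duration effect: -D_mod·Δy = -15.358 × (-0.025) = +0.383950
Convexity effect: ½·C·(Δy)² = 0.5 × 291.7 × (-0.025)² = +0.09115625
ΔP/P ≈ +0.383950 + 0.09115625 = +0.47510625
= +47.510625%.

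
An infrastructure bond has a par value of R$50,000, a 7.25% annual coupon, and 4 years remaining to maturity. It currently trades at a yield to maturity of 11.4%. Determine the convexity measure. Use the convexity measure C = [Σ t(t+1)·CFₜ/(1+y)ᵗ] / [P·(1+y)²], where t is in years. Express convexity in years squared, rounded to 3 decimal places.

With y = 0.114:
  t   CF        PV=CF/(1+0.114)^t    t·PV        t(t+1)·PV
  1     3,625.00     3,254.0395     3,254.0395       6,508.0790
  2     3,625.00     2,921.0408     5,842.0817      17,526.2450
  3     3,625.00     2,622.1192     7,866.3577      31,465.4310
  4    53,625.00    34,819.8216   139,279.2865     696,396.4323
  Σ                 43,617.0212   156,241.7654     751,896.1873
P = 43,617.0212.
Convexity = Σ t(t+1)·PV / [P·(1+y)²] = 751,896.1873 / (43,617.0212 × 1.240996) = 13.89094.

13.891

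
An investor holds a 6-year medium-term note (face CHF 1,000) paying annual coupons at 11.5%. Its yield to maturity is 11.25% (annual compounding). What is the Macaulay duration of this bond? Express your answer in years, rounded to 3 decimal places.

4.657 years

Periodic yield y = 0.1125. Discount each cash flow and weight by its year:
  t   CF        PV=CF/(1+0.1125)^t    t·PV
  1       115.00       103.3708       103.3708
  2       115.00        92.9176       185.8351
  3       115.00        83.5214       250.5642
  4       115.00        75.0754       300.3017
  5       115.00        67.4835       337.4176
  6     1,115.00       588.1319     3,528.7915
  Σ                  1,010.5006     4,706.2809
Price P = Σ PV = 1,010.5006.
Macaulay duration = Σ(t·PV) / P = 4,706.2809 / 1,010.5006 = 4.65738 years.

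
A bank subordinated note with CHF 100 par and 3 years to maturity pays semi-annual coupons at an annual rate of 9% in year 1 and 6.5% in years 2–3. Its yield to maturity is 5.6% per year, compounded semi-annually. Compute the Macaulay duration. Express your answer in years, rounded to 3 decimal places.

Periodic yield y = 0.028. Discount each cash flow and weight by its period:
  t   CF        PV=CF/(1+0.028)^t    t·PV
  1         4.50         4.3774         4.3774
  2         4.50         4.2582         8.5164
  3         3.25         2.9916         8.9748
  4         3.25         2.9101        11.6405
  5         3.25         2.8309        14.1543
  6       103.25        87.4846       524.9073
  Σ                    104.8528       572.5707
Price P = Σ PV = 104.8528.
Macaulay duration = Σ(t·PV) / P = 572.5707 / 104.8528 = 5.46071 half-year periods.
In years: 5.46071 / 2 = 2.73036 years.

2.730 years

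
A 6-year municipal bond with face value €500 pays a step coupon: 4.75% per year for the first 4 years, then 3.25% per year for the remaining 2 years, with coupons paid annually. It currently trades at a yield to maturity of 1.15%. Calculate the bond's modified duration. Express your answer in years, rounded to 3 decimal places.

Periodic yield y = 0.0115. First find Macaulay duration:
  t   CF        PV=CF/(1+0.0115)^t    t·PV
  1        23.75        23.4800        23.4800
  2        23.75        23.2130        46.4261
  3        23.75        22.9491        68.8473
  4        23.75        22.6882        90.7528
  5        16.25        15.3470        76.7351
  6       516.25       482.0196     2,892.1179
  Σ                    589.6970     3,198.3592
P = 589.6970; Macaulay duration = 3,198.3592 / 589.6970 = 5.42373 years.
Modified duration = D_Mac / (1 + y) = 5.42373 / 1.0115 = 5.36207 years.

5.362 years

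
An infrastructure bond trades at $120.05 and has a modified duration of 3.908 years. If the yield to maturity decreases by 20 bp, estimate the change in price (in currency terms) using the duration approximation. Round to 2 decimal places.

+$0.94

Duration approximation: ΔP/P ≈ -D_mod · Δy = -3.908 × (-0.002) = +0.007816.
ΔP ≈ 120.05 × (+0.007816) = +0.9383108.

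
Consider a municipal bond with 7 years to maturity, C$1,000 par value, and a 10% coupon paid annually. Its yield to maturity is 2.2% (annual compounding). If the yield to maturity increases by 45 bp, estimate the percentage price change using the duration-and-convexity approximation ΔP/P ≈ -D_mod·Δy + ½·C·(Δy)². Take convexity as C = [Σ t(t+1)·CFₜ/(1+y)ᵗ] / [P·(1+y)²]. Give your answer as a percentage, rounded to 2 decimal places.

With y = 0.022:
  t   CF        PV=CF/(1+0.022)^t    t·PV        t(t+1)·PV
  1       100.00        97.8474        97.8474         195.6947
  2       100.00        95.7411       191.4821         574.4463
  3       100.00        93.6801       281.0403       1,124.1611
  4       100.00        91.6635       366.6540       1,833.2699
  5       100.00        89.6903       448.4515       2,690.7093
  6       100.00        87.7596       526.5576       3,685.9031
  7     1,100.00       944.5749     6,612.0245      52,896.1961
  Σ                  1,500.9568     8,524.0574      63,000.3805
P = 1,500.9568; D_Mac = 5.67908 yrs; D_mod = 5.55683 yrs; C = 40.18585.
Duration effect: -5.55683 × (+0.0045) = -0.025006
Convexity effect: 0.5 × 40.18585 × (0.0045)² = +0.0004069
ΔP/P ≈ -0.025006 + 0.0004069 = -0.024599 = -2.4599%.

-2.46%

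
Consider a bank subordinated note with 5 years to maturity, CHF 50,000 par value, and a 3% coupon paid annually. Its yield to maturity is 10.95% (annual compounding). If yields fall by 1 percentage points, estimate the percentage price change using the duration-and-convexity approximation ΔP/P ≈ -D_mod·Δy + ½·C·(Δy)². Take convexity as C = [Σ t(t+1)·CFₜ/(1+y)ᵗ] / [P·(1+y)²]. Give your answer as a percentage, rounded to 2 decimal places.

With y = 0.1095:
  t   CF        PV=CF/(1+0.1095)^t    t·PV        t(t+1)·PV
  1     1,500.00     1,351.9603     1,351.9603       2,703.9207
  2     1,500.00     1,218.5312     2,437.0624       7,311.1871
  3     1,500.00     1,098.2706     3,294.8117      13,179.2466
  4     1,500.00       989.8788     3,959.5153      19,797.5764
  5    51,500.00    30,631.6715   153,158.3576     918,950.1456
  Σ                 35,290.3124   164,201.7072     961,942.0765
P = 35,290.3124; D_Mac = 4.65288 yrs; D_mod = 4.19368 yrs; C = 22.14312.
Duration effect: -4.19368 × (-0.01) = +0.041937
Convexity effect: 0.5 × 22.14312 × (-0.01)² = +0.0011072
ΔP/P ≈ +0.041937 + 0.0011072 = +0.043044 = +4.3044%.

+4.30%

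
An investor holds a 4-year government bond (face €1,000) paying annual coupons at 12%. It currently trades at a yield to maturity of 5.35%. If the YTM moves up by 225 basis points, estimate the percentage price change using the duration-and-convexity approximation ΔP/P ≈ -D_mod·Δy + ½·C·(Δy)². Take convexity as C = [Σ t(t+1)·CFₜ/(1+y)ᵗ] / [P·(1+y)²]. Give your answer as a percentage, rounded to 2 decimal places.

With y = 0.0535:
  t   CF        PV=CF/(1+0.0535)^t    t·PV        t(t+1)·PV
  1       120.00       113.9060       113.9060         227.8121
  2       120.00       108.1215       216.2431         648.7292
  3       120.00       102.6308       307.8923       1,231.5694
  4     1,120.00       909.2428     3,636.9711      18,184.8557
  Σ                  1,233.9011     4,275.0126      20,292.9662
P = 1,233.9011; D_Mac = 3.46463 yrs; D_mod = 3.28869 yrs; C = 14.81822.
Duration effect: -3.28869 × (+0.0225) = -0.073995
Convexity effect: 0.5 × 14.81822 × (0.0225)² = +0.0037509
ΔP/P ≈ -0.073995 + 0.0037509 = -0.070245 = -7.0245%.

-7.02%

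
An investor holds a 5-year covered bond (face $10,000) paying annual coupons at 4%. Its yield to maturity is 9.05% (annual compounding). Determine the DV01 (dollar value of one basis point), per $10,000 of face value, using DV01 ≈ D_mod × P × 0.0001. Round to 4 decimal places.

$3.3760

Periodic yield y = 0.0905.
  t   CF        PV=CF/(1+0.0905)^t    t·PV
  1       400.00       366.8042       366.8042
  2       400.00       336.3633       672.7267
  3       400.00       308.4487       925.3462
  4       400.00       282.8507     1,131.4029
  5    10,400.00     6,743.8048    33,719.0239
  Σ                  8,038.2718    36,815.3039
P = 8,038.2718; D_Mac = 4.58000 yrs; D_mod = 4.19991 yrs.
DV01 ≈ 4.19991 × 8,038.2718 × 0.0001 = 3.376002.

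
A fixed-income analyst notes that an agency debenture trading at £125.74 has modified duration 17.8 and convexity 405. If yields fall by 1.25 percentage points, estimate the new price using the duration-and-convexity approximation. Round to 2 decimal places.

£157.70

Duration effect: -D_mod·Δy = -17.8 × (-0.0125) = +0.222500
Convexity effect: ½·C·(Δy)² = 0.5 × 405 × (-0.0125)² = +0.031640625
ΔP/P ≈ +0.222500 + 0.031640625 = +0.254140625
New price ≈ 125.74 × (1 + 0.254140625) = 157.6956421875.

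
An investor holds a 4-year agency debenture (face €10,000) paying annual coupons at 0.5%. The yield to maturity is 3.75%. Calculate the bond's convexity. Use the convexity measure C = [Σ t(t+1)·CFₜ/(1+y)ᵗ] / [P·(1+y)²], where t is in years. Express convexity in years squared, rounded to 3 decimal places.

With y = 0.0375:
  t   CF        PV=CF/(1+0.0375)^t    t·PV        t(t+1)·PV
  1        50.00        48.1928        48.1928          96.3855
  2        50.00        46.4509        92.9017         278.7052
  3        50.00        44.7719       134.3158         537.2630
  4    10,050.00     8,673.8846    34,695.5384     173,477.6921
  Σ                  8,813.3002    34,970.9487     174,390.0459
P = 8,813.3002.
Convexity = Σ t(t+1)·PV / [P·(1+y)²] = 174,390.0459 / (8,813.3002 × 1.076406) = 18.38260.

18.383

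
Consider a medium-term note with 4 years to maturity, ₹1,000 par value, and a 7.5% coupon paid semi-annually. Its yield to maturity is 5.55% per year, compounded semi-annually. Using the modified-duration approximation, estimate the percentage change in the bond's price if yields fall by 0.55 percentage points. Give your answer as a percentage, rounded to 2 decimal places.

Periodic yield y = 0.02775. Modified duration first:
  t   CF        PV=CF/(1+0.02775)^t    t·PV
  1        37.50        36.4875        36.4875
  2        37.50        35.5023        71.0046
  3        37.50        34.5437       103.6311
  4        37.50        33.6110       134.4440
  5        37.50        32.7035       163.5174
  6        37.50        31.8205       190.9227
  7        37.50        30.9613       216.7289
  8     1,037.50       833.4666     6,667.7331
  Σ                  1,069.0963     7,584.4692
P = 1,069.0963; D_Mac = 7.09428 half-year periods = 3.54714 yrs; D_mod = 3.54714/(1+0.02775) = 3.45137 yrs.
ΔP/P ≈ -D_mod · Δy = -3.45137 × (-0.0055) = +0.018983 = +1.8983%.

+1.90%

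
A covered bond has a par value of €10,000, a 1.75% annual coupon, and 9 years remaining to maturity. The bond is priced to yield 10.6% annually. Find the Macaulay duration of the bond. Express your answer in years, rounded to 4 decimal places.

8.0863 years

Periodic yield y = 0.106. Discount each cash flow and weight by its year:
  t   CF        PV=CF/(1+0.106)^t    t·PV
  1       175.00       158.2278       158.2278
  2       175.00       143.0632       286.1263
  3       175.00       129.3519       388.0556
  4       175.00       116.9547       467.8187
  5       175.00       105.7456       528.7281
  6       175.00        95.6109       573.6652
  7       175.00        86.4474       605.1321
  8       175.00        78.1622       625.2980
  9    10,175.00     4,109.0202    36,981.1817
  Σ                  5,022.5839    40,614.2335
Price P = Σ PV = 5,022.5839.
Macaulay duration = Σ(t·PV) / P = 40,614.2335 / 5,022.5839 = 8.08632 years.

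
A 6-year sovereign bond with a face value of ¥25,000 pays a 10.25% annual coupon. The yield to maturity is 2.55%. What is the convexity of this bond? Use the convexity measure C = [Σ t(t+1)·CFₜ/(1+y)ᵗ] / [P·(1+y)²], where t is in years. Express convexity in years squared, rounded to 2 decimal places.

30.93

With y = 0.0255:
  t   CF        PV=CF/(1+0.0255)^t    t·PV        t(t+1)·PV
  1     2,562.50     2,498.7811     2,498.7811       4,997.5622
  2     2,562.50     2,436.6466     4,873.2932      14,619.8796
  3     2,562.50     2,376.0571     7,128.1714      28,512.6856
  4     2,562.50     2,316.9743     9,267.8972      46,339.4859
  5     2,562.50     2,259.3606    11,296.8030      67,780.8179
  6    27,562.50    23,697.6139   142,185.6832     995,299.7821
  Σ                 35,585.4336   177,250.6290   1,157,550.2132
P = 35,585.4336.
Convexity = Σ t(t+1)·PV / [P·(1+y)²] = 1,157,550.2132 / (35,585.4336 × 1.051650) = 30.93116.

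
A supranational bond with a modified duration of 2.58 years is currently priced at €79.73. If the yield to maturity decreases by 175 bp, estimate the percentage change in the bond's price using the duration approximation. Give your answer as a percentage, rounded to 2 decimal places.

Duration approximation: ΔP/P ≈ -D_mod · Δy = -2.58 × (-0.0175) = +0.045150.
As a percentage: +4.5150%.

+4.52%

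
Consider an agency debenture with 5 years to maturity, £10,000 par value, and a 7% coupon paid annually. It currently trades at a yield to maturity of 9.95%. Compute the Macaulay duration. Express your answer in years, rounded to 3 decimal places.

Periodic yield y = 0.0995. Discount each cash flow and weight by its year:
  t   CF        PV=CF/(1+0.0995)^t    t·PV
  1       700.00       636.6530       636.6530
  2       700.00       579.0387     1,158.0774
  3       700.00       526.6382     1,579.9145
  4       700.00       478.9797     1,915.9188
  5    10,700.00     6,658.9784    33,294.8922
  Σ                  8,880.2880    38,585.4559
Price P = Σ PV = 8,880.2880.
Macaulay duration = Σ(t·PV) / P = 38,585.4559 / 8,880.2880 = 4.34507 years.

4.345 years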